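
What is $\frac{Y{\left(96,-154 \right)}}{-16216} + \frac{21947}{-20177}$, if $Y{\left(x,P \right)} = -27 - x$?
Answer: $- \frac{353410781}{327190232} \approx -1.0801$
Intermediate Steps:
$\frac{Y{\left(96,-154 \right)}}{-16216} + \frac{21947}{-20177} = \frac{-27 - 96}{-16216} + \frac{21947}{-20177} = \left(-27 - 96\right) \left(- \frac{1}{16216}\right) + 21947 \left(- \frac{1}{20177}\right) = \left(-123\right) \left(- \frac{1}{16216}\right) - \frac{21947}{20177} = \frac{123}{16216} - \frac{21947}{20177} = - \frac{353410781}{327190232}$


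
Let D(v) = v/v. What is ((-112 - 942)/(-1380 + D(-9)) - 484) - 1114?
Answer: -2202588/1379 ≈ -1597.2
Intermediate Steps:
D(v) = 1
((-112 - 942)/(-1380 + D(-9)) - 484) - 1114 = ((-112 - 942)/(-1380 + 1) - 484) - 1114 = (-1054/(-1379) - 484) - 1114 = (-1054*(-1/1379) - 484) - 1114 = (1054/1379 - 484) - 1114 = -666382/1379 - 1114 = -2202588/1379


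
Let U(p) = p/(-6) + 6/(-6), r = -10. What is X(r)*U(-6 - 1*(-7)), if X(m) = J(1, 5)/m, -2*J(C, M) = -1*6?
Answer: 7/20 ≈ 0.35000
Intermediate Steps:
J(C, M) = 3 (J(C, M) = -(-1)*6/2 = -1/2*(-6) = 3)
U(p) = -1 - p/6 (U(p) = p*(-1/6) + 6*(-1/6) = -p/6 - 1 = -1 - p/6)
X(m) = 3/m
X(r)*U(-6 - 1*(-7)) = (3/(-10))*(-1 - (-6 - 1*(-7))/6) = (3*(-1/10))*(-1 - (-6 + 7)/6) = -3*(-1 - 1/6*1)/10 = -3*(-1 - 1/6)/10 = -3/10*(-7/6) = 7/20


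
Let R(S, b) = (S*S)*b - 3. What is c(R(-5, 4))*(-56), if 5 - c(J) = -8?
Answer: -728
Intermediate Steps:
R(S, b) = -3 + b*S**2 (R(S, b) = S**2*b - 3 = b*S**2 - 3 = -3 + b*S**2)
c(J) = 13 (c(J) = 5 - 1*(-8) = 5 + 8 = 13)
c(R(-5, 4))*(-56) = 13*(-56) = -728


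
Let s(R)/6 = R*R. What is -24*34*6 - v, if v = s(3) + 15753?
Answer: -20703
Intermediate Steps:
s(R) = 6*R² (s(R) = 6*(R*R) = 6*R²)
v = 15807 (v = 6*3² + 15753 = 6*9 + 15753 = 54 + 15753 = 15807)
-24*34*6 - v = -24*34*6 - 1*15807 = -816*6 - 15807 = -4896 - 15807 = -20703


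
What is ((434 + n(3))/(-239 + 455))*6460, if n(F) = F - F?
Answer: 350455/27 ≈ 12980.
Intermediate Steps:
n(F) = 0
((434 + n(3))/(-239 + 455))*6460 = ((434 + 0)/(-239 + 455))*6460 = (434/216)*6460 = (434*(1/216))*6460 = (217/108)*6460 = 350455/27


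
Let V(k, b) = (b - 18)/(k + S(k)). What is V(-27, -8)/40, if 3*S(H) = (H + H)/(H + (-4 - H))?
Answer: 13/450 ≈ 0.028889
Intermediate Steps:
S(H) = -H/6 (S(H) = ((H + H)/(H + (-4 - H)))/3 = ((2*H)/(-4))/3 = ((2*H)*(-¼))/3 = (-H/2)/3 = -H/6)
V(k, b) = 6*(-18 + b)/(5*k) (V(k, b) = (b - 18)/(k - k/6) = (-18 + b)/((5*k/6)) = (-18 + b)*(6/(5*k)) = 6*(-18 + b)/(5*k))
V(-27, -8)/40 = ((6/5)*(-18 - 8)/(-27))/40 = ((6/5)*(-1/27)*(-26))*(1/40) = (52/45)*(1/40) = 13/450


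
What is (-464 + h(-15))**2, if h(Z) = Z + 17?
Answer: 213444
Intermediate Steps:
h(Z) = 17 + Z
(-464 + h(-15))**2 = (-464 + (17 - 15))**2 = (-464 + 2)**2 = (-462)**2 = 213444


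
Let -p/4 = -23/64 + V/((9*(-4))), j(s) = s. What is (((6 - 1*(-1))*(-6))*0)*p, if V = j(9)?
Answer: 0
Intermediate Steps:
V = 9
p = 39/16 (p = -4*(-23/64 + 9/((9*(-4)))) = -4*(-23*1/64 + 9/(-36)) = -4*(-23/64 + 9*(-1/36)) = -4*(-23/64 - 1/4) = -4*(-39/64) = 39/16 ≈ 2.4375)
(((6 - 1*(-1))*(-6))*0)*p = (((6 - 1*(-1))*(-6))*0)*(39/16) = (((6 + 1)*(-6))*0)*(39/16) = ((7*(-6))*0)*(39/16) = -42*0*(39/16) = 0*(39/16) = 0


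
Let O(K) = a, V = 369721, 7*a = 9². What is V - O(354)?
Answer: 2587966/7 ≈ 3.6971e+5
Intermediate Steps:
a = 81/7 (a = (⅐)*9² = (⅐)*81 = 81/7 ≈ 11.571)
O(K) = 81/7
V - O(354) = 369721 - 1*81/7 = 369721 - 81/7 = 2587966/7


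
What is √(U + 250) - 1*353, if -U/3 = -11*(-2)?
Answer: -353 + 2*√46 ≈ -339.44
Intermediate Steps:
U = -66 (U = -(-33)*(-2) = -3*22 = -66)
√(U + 250) - 1*353 = √(-66 + 250) - 1*353 = √184 - 353 = 2*√46 - 353 = -353 + 2*√46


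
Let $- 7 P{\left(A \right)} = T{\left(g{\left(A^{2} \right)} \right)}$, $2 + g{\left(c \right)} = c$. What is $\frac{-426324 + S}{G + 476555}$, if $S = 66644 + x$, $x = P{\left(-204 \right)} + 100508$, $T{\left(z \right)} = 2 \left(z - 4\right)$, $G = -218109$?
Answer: $- \frac{948712}{904561} \approx -1.0488$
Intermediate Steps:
$g{\left(c \right)} = -2 + c$
$T{\left(z \right)} = -8 + 2 z$ ($T{\left(z \right)} = 2 \left(-4 + z\right) = -8 + 2 z$)
$P{\left(A \right)} = \frac{12}{7} - \frac{2 A^{2}}{7}$ ($P{\left(A \right)} = - \frac{-8 + 2 \left(-2 + A^{2}\right)}{7} = - \frac{-8 + \left(-4 + 2 A^{2}\right)}{7} = - \frac{-12 + 2 A^{2}}{7} = \frac{12}{7} - \frac{2 A^{2}}{7}$)
$x = \frac{620336}{7}$ ($x = \left(\frac{12}{7} - \frac{2 \left(-204\right)^{2}}{7}\right) + 100508 = \left(\frac{12}{7} - \frac{83232}{7}\right) + 100508 = - \frac{83220}{7} + 100508 = \frac{620336}{7} \approx 88619.0$)
$S = \frac{1086844}{7}$ ($S = 66644 + \frac{620336}{7} = \frac{1086844}{7} \approx 1.5526 \cdot 10^{5}$)
$\frac{-426324 + S}{G + 476555} = \frac{-426324 + \frac{1086844}{7}}{-218109 + 476555} = - \frac{1897424}{7 \cdot 258446} = \left(- \frac{1897424}{7}\right) \frac{1}{258446} = - \frac{948712}{904561}$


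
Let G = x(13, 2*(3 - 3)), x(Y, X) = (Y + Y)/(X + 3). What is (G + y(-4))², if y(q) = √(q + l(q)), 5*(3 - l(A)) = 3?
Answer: 3308/45 + 104*I*√10/15 ≈ 73.511 + 21.925*I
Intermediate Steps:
x(Y, X) = 2*Y/(3 + X) (x(Y, X) = (2*Y)/(3 + X) = 2*Y/(3 + X))
l(A) = 12/5 (l(A) = 3 - ⅕*3 = 3 - ⅗ = 12/5)
y(q) = √(12/5 + q) (y(q) = √(q + 12/5) = √(12/5 + q))
G = 26/3 (G = 2*13/(3 + 2*(3 - 3)) = 2*13/(3 + 2*0) = 2*13/(3 + 0) = 2*13/3 = 2*13*(⅓) = 26/3 ≈ 8.6667)
(G + y(-4))² = (26/3 + √(60 + 25*(-4))/5)² = (26/3 + √(60 - 100)/5)² = (26/3 + √(-40)/5)² = (26/3 + (2*I*√10)/5)² = (26/3 + 2*I*√10/5)²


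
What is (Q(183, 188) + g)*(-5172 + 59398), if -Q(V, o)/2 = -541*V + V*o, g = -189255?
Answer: -3256650882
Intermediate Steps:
Q(V, o) = 1082*V - 2*V*o (Q(V, o) = -2*(-541*V + V*o) = 1082*V - 2*V*o)
(Q(183, 188) + g)*(-5172 + 59398) = (2*183*(541 - 1*188) - 189255)*(-5172 + 59398) = (2*183*(541 - 188) - 189255)*54226 = (2*183*353 - 189255)*54226 = (129198 - 189255)*54226 = -60057*54226 = -3256650882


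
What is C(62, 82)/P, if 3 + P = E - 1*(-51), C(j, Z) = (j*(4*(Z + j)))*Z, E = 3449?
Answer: 2928384/3497 ≈ 837.40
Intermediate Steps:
C(j, Z) = Z*j*(4*Z + 4*j) (C(j, Z) = (j*(4*Z + 4*j))*Z = Z*j*(4*Z + 4*j))
P = 3497 (P = -3 + (3449 - 1*(-51)) = -3 + (3449 + 51) = -3 + 3500 = 3497)
C(62, 82)/P = (4*82*62*(82 + 62))/3497 = (4*82*62*144)*(1/3497) = 2928384*(1/3497) = 2928384/3497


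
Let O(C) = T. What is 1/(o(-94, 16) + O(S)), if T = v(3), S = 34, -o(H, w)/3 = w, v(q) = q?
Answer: -1/45 ≈ -0.022222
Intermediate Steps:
o(H, w) = -3*w
T = 3
O(C) = 3
1/(o(-94, 16) + O(S)) = 1/(-3*16 + 3) = 1/(-48 + 3) = 1/(-45) = -1/45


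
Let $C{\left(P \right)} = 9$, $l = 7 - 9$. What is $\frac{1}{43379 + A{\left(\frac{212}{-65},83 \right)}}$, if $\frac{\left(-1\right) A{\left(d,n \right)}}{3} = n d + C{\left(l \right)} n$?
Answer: $\frac{65}{2726758} \approx 2.3838 \cdot 10^{-5}$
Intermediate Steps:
$l = -2$ ($l = 7 - 9 = -2$)
$A{\left(d,n \right)} = - 27 n - 3 d n$ ($A{\left(d,n \right)} = - 3 \left(n d + 9 n\right) = - 3 \left(d n + 9 n\right) = - 3 \left(9 n + d n\right) = - 27 n - 3 d n$)
$\frac{1}{43379 + A{\left(\frac{212}{-65},83 \right)}} = \frac{1}{43379 - 249 \left(9 + \frac{212}{-65}\right)} = \frac{1}{43379 - 249 \left(9 + 212 \left(- \frac{1}{65}\right)\right)} = \frac{1}{43379 - 249 \left(9 - \frac{212}{65}\right)} = \frac{1}{43379 - 249 \cdot \frac{373}{65}} = \frac{1}{43379 - \frac{92877}{65}} = \frac{1}{\frac{2726758}{65}} = \frac{65}{2726758}$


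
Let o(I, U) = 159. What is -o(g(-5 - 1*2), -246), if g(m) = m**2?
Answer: -159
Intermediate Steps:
-o(g(-5 - 1*2), -246) = -1*159 = -159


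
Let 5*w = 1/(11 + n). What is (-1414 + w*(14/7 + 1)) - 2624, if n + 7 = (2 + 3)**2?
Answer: -585507/145 ≈ -4038.0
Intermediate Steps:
n = 18 (n = -7 + (2 + 3)**2 = -7 + 5**2 = -7 + 25 = 18)
w = 1/145 (w = 1/(5*(11 + 18)) = (1/5)/29 = (1/5)*(1/29) = 1/145 ≈ 0.0068966)
(-1414 + w*(14/7 + 1)) - 2624 = (-1414 + (14/7 + 1)/145) - 2624 = (-1414 + (14*(1/7) + 1)/145) - 2624 = (-1414 + (2 + 1)/145) - 2624 = (-1414 + (1/145)*3) - 2624 = (-1414 + 3/145) - 2624 = -205027/145 - 2624 = -585507/145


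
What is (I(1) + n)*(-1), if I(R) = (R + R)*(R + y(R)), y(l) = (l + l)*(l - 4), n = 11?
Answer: -1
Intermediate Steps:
y(l) = 2*l*(-4 + l) (y(l) = (2*l)*(-4 + l) = 2*l*(-4 + l))
I(R) = 2*R*(R + 2*R*(-4 + R)) (I(R) = (R + R)*(R + 2*R*(-4 + R)) = (2*R)*(R + 2*R*(-4 + R)) = 2*R*(R + 2*R*(-4 + R)))
(I(1) + n)*(-1) = (1**2*(-14 + 4*1) + 11)*(-1) = (1*(-14 + 4) + 11)*(-1) = (1*(-10) + 11)*(-1) = (-10 + 11)*(-1) = 1*(-1) = -1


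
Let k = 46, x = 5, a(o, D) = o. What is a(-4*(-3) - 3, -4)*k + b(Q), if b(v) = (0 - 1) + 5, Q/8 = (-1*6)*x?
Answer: 418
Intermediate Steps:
Q = -240 (Q = 8*(-1*6*5) = 8*(-6*5) = 8*(-30) = -240)
b(v) = 4 (b(v) = -1 + 5 = 4)
a(-4*(-3) - 3, -4)*k + b(Q) = (-4*(-3) - 3)*46 + 4 = (12 - 3)*46 + 4 = 9*46 + 4 = 414 + 4 = 418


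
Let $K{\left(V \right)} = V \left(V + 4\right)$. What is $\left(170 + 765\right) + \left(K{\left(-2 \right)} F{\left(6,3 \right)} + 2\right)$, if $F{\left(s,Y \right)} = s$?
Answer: $913$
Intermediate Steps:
$K{\left(V \right)} = V \left(4 + V\right)$
$\left(170 + 765\right) + \left(K{\left(-2 \right)} F{\left(6,3 \right)} + 2\right) = \left(170 + 765\right) + \left(- 2 \left(4 - 2\right) 6 + 2\right) = 935 + \left(\left(-2\right) 2 \cdot 6 + 2\right) = 935 + \left(\left(-4\right) 6 + 2\right) = 935 + \left(-24 + 2\right) = 935 - 22 = 913$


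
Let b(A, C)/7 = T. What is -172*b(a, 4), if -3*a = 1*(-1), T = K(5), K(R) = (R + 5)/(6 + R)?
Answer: -12040/11 ≈ -1094.5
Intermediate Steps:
K(R) = (5 + R)/(6 + R)
T = 10/11 (T = (5 + 5)/(6 + 5) = 10/11 ≈ 0.90909)
a = ⅓ (a = -(-1)/3 = -⅓*(-1) = ⅓ ≈ 0.33333)
b(A, C) = 70/11 (b(A, C) = 7*(10/11) = 70/11)
-172*b(a, 4) = -172*70/11 = -12040/11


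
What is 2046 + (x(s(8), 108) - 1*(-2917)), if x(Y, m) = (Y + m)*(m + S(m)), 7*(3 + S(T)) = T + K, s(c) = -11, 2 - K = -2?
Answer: 16700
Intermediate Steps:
K = 4 (K = 2 - 1*(-2) = 2 + 2 = 4)
S(T) = -17/7 + T/7 (S(T) = -3 + (T + 4)/7 = -3 + (4 + T)/7 = -3 + (4/7 + T/7) = -17/7 + T/7)
x(Y, m) = (-17/7 + 8*m/7)*(Y + m) (x(Y, m) = (Y + m)*(m + (-17/7 + m/7)) = (Y + m)*(-17/7 + 8*m/7) = (-17/7 + 8*m/7)*(Y + m))
2046 + (x(s(8), 108) - 1*(-2917)) = 2046 + ((-17/7*(-11) - 17/7*108 + (8/7)*108² + (8/7)*(-11)*108) - 1*(-2917)) = 2046 + ((187/7 - 1836/7 + (8/7)*11664 - 9504/7) + 2917) = 2046 + ((187/7 - 1836/7 + 93312/7 - 9504/7) + 2917) = 2046 + (11737 + 2917) = 2046 + 14654 = 16700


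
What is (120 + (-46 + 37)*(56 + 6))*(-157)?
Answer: 68766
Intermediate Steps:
(120 + (-46 + 37)*(56 + 6))*(-157) = (120 - 9*62)*(-157) = (120 - 558)*(-157) = -438*(-157) = 68766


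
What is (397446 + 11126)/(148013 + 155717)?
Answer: 204286/151865 ≈ 1.3452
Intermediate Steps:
(397446 + 11126)/(148013 + 155717) = 408572/303730 = 408572*(1/303730) = 204286/151865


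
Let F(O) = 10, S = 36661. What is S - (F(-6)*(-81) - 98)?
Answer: 37569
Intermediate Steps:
S - (F(-6)*(-81) - 98) = 36661 - (10*(-81) - 98) = 36661 - (-810 - 98) = 36661 - 1*(-908) = 36661 + 908 = 37569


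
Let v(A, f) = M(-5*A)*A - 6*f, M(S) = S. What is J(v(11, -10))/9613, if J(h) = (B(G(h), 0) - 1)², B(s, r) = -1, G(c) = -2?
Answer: 4/9613 ≈ 0.00041610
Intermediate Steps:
v(A, f) = -6*f - 5*A² (v(A, f) = (-5*A)*A - 6*f = -5*A² - 6*f = -6*f - 5*A²)
J(h) = 4 (J(h) = (-1 - 1)² = (-2)² = 4)
J(v(11, -10))/9613 = 4/9613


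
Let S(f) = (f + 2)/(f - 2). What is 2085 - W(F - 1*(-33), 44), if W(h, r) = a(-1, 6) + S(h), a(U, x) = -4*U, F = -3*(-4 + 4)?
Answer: 64476/31 ≈ 2079.9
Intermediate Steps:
F = 0 (F = -3*0 = 0)
S(f) = (2 + f)/(-2 + f)
W(h, r) = 4 + (2 + h)/(-2 + h) (W(h, r) = -4*(-1) + (2 + h)/(-2 + h) = 4 + (2 + h)/(-2 + h))
2085 - W(F - 1*(-33), 44) = 2085 - (-6 + 5*(0 - 1*(-33)))/(-2 + (0 - 1*(-33))) = 2085 - (-6 + 5*(0 + 33))/(-2 + (0 + 33)) = 2085 - (-6 + 5*33)/(-2 + 33) = 2085 - (-6 + 165)/31 = 2085 - 159/31 = 64476/31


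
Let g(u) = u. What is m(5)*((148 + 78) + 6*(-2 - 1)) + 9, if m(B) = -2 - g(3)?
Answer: -1031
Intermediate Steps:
m(B) = -5 (m(B) = -2 - 1*3 = -2 - 3 = -5)
m(5)*((148 + 78) + 6*(-2 - 1)) + 9 = -5*((148 + 78) + 6*(-2 - 1)) + 9 = -5*(226 + 6*(-3)) + 9 = -5*(226 - 18) + 9 = -5*208 + 9 = -1040 + 9 = -1031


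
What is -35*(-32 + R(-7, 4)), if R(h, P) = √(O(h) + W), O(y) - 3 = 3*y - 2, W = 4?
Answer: 1120 - 140*I ≈ 1120.0 - 140.0*I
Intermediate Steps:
O(y) = 1 + 3*y (O(y) = 3 + (3*y - 2) = 3 + (-2 + 3*y) = 1 + 3*y)
R(h, P) = √(5 + 3*h) (R(h, P) = √((1 + 3*h) + 4) = √(5 + 3*h))
-35*(-32 + R(-7, 4)) = -35*(-32 + √(5 + 3*(-7))) = -35*(-32 + √(5 - 21)) = -35*(-32 + √(-16)) = -35*(-32 + 4*I) = 1120 - 140*I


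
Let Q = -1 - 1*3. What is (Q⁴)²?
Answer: 65536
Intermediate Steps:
Q = -4 (Q = -1 - 3 = -4)
(Q⁴)² = ((-4)⁴)² = 256² = 65536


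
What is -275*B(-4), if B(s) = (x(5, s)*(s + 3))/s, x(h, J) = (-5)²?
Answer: -6875/4 ≈ -1718.8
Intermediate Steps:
x(h, J) = 25
B(s) = (75 + 25*s)/s (B(s) = (25*(s + 3))/s = (25*(3 + s))/s = (75 + 25*s)/s)
-275*B(-4) = -275*(25 + 75/(-4)) = -275*(25 + 75*(-¼)) = -275*(25 - 75/4) = -275*25/4 = -6875/4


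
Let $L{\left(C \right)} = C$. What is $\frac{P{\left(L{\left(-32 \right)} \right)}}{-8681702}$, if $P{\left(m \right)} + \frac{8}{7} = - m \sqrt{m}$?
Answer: $\frac{4}{30385957} - \frac{64 i \sqrt{2}}{4340851} \approx 1.3164 \cdot 10^{-7} - 2.0851 \cdot 10^{-5} i$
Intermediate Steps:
$P{\left(m \right)} = - \frac{8}{7} - m^{\frac{3}{2}}$ ($P{\left(m \right)} = - \frac{8}{7} + - m \sqrt{m} = - \frac{8}{7} - m^{\frac{3}{2}}$)
$\frac{P{\left(L{\left(-32 \right)} \right)}}{-8681702} = \frac{- \frac{8}{7} - \left(-32\right)^{\frac{3}{2}}}{-8681702} = \left(- \frac{8}{7} - - 128 i \sqrt{2}\right) \left(- \frac{1}{8681702}\right) = \left(- \frac{8}{7} + 128 i \sqrt{2}\right) \left(- \frac{1}{8681702}\right) = \frac{4}{30385957} - \frac{64 i \sqrt{2}}{4340851}$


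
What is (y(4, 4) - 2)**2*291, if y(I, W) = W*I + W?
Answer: 94284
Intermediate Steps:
y(I, W) = W + I*W (y(I, W) = I*W + W = W + I*W)
(y(4, 4) - 2)**2*291 = (4*(1 + 4) - 2)**2*291 = (4*5 - 2)**2*291 = (20 - 2)**2*291 = 18**2*291 = 324*291 = 94284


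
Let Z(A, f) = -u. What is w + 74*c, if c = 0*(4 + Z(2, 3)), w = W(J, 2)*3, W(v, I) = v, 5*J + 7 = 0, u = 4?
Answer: -21/5 ≈ -4.2000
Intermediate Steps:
J = -7/5 (J = -7/5 + (⅕)*0 = -7/5 + 0 = -7/5 ≈ -1.4000)
Z(A, f) = -4 (Z(A, f) = -1*4 = -4)
w = -21/5 (w = -7/5*3 = -21/5 ≈ -4.2000)
c = 0 (c = 0*(4 - 4) = 0*0 = 0)
w + 74*c = -21/5 + 74*0 = -21/5 + 0 = -21/5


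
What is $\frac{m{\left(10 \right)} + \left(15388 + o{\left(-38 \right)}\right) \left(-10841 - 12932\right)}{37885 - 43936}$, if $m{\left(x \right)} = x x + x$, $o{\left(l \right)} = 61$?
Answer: $\frac{122422989}{2017} \approx 60696.0$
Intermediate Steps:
$m{\left(x \right)} = x + x^{2}$ ($m{\left(x \right)} = x^{2} + x = x + x^{2}$)
$\frac{m{\left(10 \right)} + \left(15388 + o{\left(-38 \right)}\right) \left(-10841 - 12932\right)}{37885 - 43936} = \frac{10 \left(1 + 10\right) + \left(15388 + 61\right) \left(-10841 - 12932\right)}{37885 - 43936} = \frac{10 \cdot 11 + 15449 \left(-23773\right)}{-6051} = \left(110 - 367269077\right) \left(- \frac{1}{6051}\right) = \left(-367268967\right) \left(- \frac{1}{6051}\right) = \frac{122422989}{2017}$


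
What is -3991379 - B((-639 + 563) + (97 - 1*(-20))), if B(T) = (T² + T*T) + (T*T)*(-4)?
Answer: -3988017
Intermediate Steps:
B(T) = -2*T² (B(T) = (T² + T²) + T²*(-4) = 2*T² - 4*T² = -2*T²)
-3991379 - B((-639 + 563) + (97 - 1*(-20))) = -3991379 - (-2)*((-639 + 563) + (97 - 1*(-20)))² = -3991379 - (-2)*(-76 + (97 + 20))² = -3991379 - (-2)*(-76 + 117)² = -3991379 - (-2)*41² = -3991379 - (-2)*1681 = -3991379 - 1*(-3362) = -3991379 + 3362 = -3988017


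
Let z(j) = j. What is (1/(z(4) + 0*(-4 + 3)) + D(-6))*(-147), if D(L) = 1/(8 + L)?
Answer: -441/4 ≈ -110.25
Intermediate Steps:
(1/(z(4) + 0*(-4 + 3)) + D(-6))*(-147) = (1/(4 + 0*(-4 + 3)) + 1/(8 - 6))*(-147) = (1/(4 + 0*(-1)) + 1/2)*(-147) = (1/(4 + 0) + ½)*(-147) = (1/4 + ½)*(-147) = (¼ + ½)*(-147) = (¾)*(-147) = -441/4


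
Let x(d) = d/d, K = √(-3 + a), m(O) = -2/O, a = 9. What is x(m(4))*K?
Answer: √6 ≈ 2.4495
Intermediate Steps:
K = √6 (K = √(-3 + 9) = √6 ≈ 2.4495)
x(d) = 1
x(m(4))*K = 1*√6 = √6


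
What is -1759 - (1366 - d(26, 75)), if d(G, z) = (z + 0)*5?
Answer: -2750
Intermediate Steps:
d(G, z) = 5*z (d(G, z) = z*5 = 5*z)
-1759 - (1366 - d(26, 75)) = -1759 - (1366 - 5*75) = -1759 - (1366 - 1*375) = -1759 - (1366 - 375) = -1759 - 1*991 = -1759 - 991 = -2750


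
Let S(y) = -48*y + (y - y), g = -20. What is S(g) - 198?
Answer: 762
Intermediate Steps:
S(y) = -48*y (S(y) = -48*y + 0 = -48*y)
S(g) - 198 = -48*(-20) - 198 = 960 - 198 = 762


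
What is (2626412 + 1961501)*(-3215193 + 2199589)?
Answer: -4659502794452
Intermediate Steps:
(2626412 + 1961501)*(-3215193 + 2199589) = 4587913*(-1015604) = -4659502794452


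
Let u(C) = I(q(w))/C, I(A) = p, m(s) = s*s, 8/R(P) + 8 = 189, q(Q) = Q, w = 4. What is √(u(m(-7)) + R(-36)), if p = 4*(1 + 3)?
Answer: 2*√148782/1267 ≈ 0.60888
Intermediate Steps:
R(P) = 8/181 (R(P) = 8/(-8 + 189) = 8/181)
m(s) = s²
p = 16 (p = 4*4 = 16)
I(A) = 16
u(C) = 16/C
√(u(m(-7)) + R(-36)) = √(16/((-7)²) + 8/181) = √(16/49 + 8/181) = √(3288/8869) = 2*√148782/1267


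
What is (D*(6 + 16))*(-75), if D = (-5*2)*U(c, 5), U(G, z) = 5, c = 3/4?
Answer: 82500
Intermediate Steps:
c = ¾ (c = 3*(¼) = ¾ ≈ 0.75000)
D = -50 (D = -5*2*5 = -10*5 = -50)
(D*(6 + 16))*(-75) = -50*(6 + 16)*(-75) = -50*22*(-75) = -1100*(-75) = 82500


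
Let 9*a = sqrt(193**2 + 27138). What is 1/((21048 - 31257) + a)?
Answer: -826929/8442053774 - 279*sqrt(67)/8442053774 ≈ -9.8224e-5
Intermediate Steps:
a = 31*sqrt(67)/9 (a = sqrt(193**2 + 27138)/9 = sqrt(37249 + 27138)/9 = sqrt(64387)/9 = (31*sqrt(67))/9 = 31*sqrt(67)/9 ≈ 28.194)
1/((21048 - 31257) + a) = 1/((21048 - 31257) + 31*sqrt(67)/9) = 1/(-10209 + 31*sqrt(67)/9)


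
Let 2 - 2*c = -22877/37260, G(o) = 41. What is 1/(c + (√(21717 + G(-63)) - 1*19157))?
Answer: -9670543340760/185234975172115259 - 5553230400*√21758/2037584726893267849 ≈ -5.2609e-5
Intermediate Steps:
c = 97397/74520 (c = 1 - (-22877)/(2*37260) = 1 - ½*(-22877/37260) = 1 + 22877/74520 = 97397/74520 ≈ 1.3070)
1/(c + (√(21717 + G(-63)) - 1*19157)) = 1/(97397/74520 + (√(21717 + 41) - 1*19157)) = 1/(97397/74520 + (√21758 - 19157)) = 1/(97397/74520 + (-19157 + √21758)) = 1/(-1427482243/74520 + √21758)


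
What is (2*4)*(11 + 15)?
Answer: 208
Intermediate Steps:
(2*4)*(11 + 15) = 8*26 = 208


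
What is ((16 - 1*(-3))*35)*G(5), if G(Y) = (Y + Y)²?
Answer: 66500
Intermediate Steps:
G(Y) = 4*Y² (G(Y) = (2*Y)² = 4*Y²)
((16 - 1*(-3))*35)*G(5) = ((16 - 1*(-3))*35)*(4*5²) = ((16 + 3)*35)*(4*25) = (19*35)*100 = 665*100 = 66500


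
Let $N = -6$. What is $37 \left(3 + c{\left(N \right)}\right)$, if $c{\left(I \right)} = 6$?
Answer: $333$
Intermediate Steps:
$37 \left(3 + c{\left(N \right)}\right) = 37 \left(3 + 6\right) = 37 \cdot 9 = 333$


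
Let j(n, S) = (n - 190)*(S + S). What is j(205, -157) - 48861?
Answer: -53571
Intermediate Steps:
j(n, S) = 2*S*(-190 + n) (j(n, S) = (-190 + n)*(2*S) = 2*S*(-190 + n))
j(205, -157) - 48861 = 2*(-157)*(-190 + 205) - 48861 = 2*(-157)*15 - 48861 = -4710 - 48861 = -53571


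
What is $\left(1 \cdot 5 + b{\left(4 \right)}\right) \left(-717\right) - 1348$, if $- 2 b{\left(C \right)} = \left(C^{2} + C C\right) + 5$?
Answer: $\frac{16663}{2} \approx 8331.5$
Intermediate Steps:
$b{\left(C \right)} = - \frac{5}{2} - C^{2}$ ($b{\left(C \right)} = - \frac{\left(C^{2} + C C\right) + 5}{2} = - \frac{\left(C^{2} + C^{2}\right) + 5}{2} = - \frac{2 C^{2} + 5}{2} = - \frac{5 + 2 C^{2}}{2} = - \frac{5}{2} - C^{2}$)
$\left(1 \cdot 5 + b{\left(4 \right)}\right) \left(-717\right) - 1348 = \left(1 \cdot 5 - \frac{37}{2}\right) \left(-717\right) - 1348 = \left(5 - \frac{37}{2}\right) \left(-717\right) - 1348 = \left(- \frac{27}{2}\right) \left(-717\right) - 1348 = \frac{19359}{2} - 1348 = \frac{16663}{2}$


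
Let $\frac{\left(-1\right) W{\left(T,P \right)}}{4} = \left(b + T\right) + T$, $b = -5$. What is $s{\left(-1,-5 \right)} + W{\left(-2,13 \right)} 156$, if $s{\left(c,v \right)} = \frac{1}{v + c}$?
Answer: $\frac{33695}{6} \approx 5615.8$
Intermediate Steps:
$s{\left(c,v \right)} = \frac{1}{c + v}$
$W{\left(T,P \right)} = 20 - 8 T$ ($W{\left(T,P \right)} = - 4 \left(\left(-5 + T\right) + T\right) = - 4 \left(-5 + 2 T\right) = 20 - 8 T$)
$s{\left(-1,-5 \right)} + W{\left(-2,13 \right)} 156 = \frac{1}{-1 - 5} + \left(20 - -16\right) 156 = \frac{1}{-6} + \left(20 + 16\right) 156 = - \frac{1}{6} + 36 \cdot 156 = - \frac{1}{6} + 5616 = \frac{33695}{6}$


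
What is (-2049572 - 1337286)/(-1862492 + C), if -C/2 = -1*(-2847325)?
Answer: 1693429/3778571 ≈ 0.44817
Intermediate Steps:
C = -5694650 (C = -(-2)*(-2847325) = -2*2847325 = -5694650)
(-2049572 - 1337286)/(-1862492 + C) = (-2049572 - 1337286)/(-1862492 - 5694650) = -3386858/(-7557142) = -3386858*(-1/7557142) = 1693429/3778571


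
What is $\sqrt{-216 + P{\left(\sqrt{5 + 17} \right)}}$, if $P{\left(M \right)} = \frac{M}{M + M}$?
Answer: $\frac{i \sqrt{862}}{2} \approx 14.68 i$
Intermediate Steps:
$P{\left(M \right)} = \frac{1}{2}$ ($P{\left(M \right)} = \frac{M}{2 M} = \frac{1}{2 M} M = \frac{1}{2}$)
$\sqrt{-216 + P{\left(\sqrt{5 + 17} \right)}} = \sqrt{-216 + \frac{1}{2}} = \sqrt{- \frac{431}{2}} = \frac{i \sqrt{862}}{2}$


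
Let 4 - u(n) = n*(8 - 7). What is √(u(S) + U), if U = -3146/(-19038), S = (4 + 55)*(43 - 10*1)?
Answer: 2*I*√44010725259/9519 ≈ 44.078*I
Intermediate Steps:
S = 1947 (S = 59*(43 - 10) = 59*33 = 1947)
u(n) = 4 - n (u(n) = 4 - n*(8 - 7) = 4 - n)
U = 1573/9519 (U = -3146*(-1/19038) = 1573/9519 ≈ 0.16525)
√(u(S) + U) = √((4 - 1*1947) + 1573/9519) = √((4 - 1947) + 1573/9519) = √(-1943 + 1573/9519) = √(-18493844/9519) = 2*I*√44010725259/9519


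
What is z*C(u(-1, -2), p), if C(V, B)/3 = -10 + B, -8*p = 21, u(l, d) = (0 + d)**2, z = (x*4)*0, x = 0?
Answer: 0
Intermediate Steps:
z = 0 (z = (0*4)*0 = 0*0 = 0)
u(l, d) = d**2
p = -21/8 (p = -1/8*21 = -21/8 ≈ -2.6250)
C(V, B) = -30 + 3*B (C(V, B) = 3*(-10 + B) = -30 + 3*B)
z*C(u(-1, -2), p) = 0*(-30 + 3*(-21/8)) = 0*(-30 - 63/8) = 0*(-303/8) = 0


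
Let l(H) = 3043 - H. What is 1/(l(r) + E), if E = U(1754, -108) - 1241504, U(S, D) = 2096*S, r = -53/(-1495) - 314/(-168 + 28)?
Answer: 4186/10205136141 ≈ 4.1019e-7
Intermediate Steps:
r = 9537/4186 (r = -53*(-1/1495) - 314/(-140) = 53/1495 - 314*(-1/140) = 53/1495 + 157/70 = 9537/4186 ≈ 2.2783)
E = 2434880 (E = 2096*1754 - 1241504 = 3676384 - 1241504 = 2434880)
1/(l(r) + E) = 1/((3043 - 1*9537/4186) + 2434880) = 1/((3043 - 9537/4186) + 2434880) = 1/(12728461/4186 + 2434880) = 1/(10205136141/4186) = 4186/10205136141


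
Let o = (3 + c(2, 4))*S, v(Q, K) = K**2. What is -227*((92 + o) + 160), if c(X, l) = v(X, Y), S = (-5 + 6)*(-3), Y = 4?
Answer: -44265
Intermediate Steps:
S = -3 (S = 1*(-3) = -3)
c(X, l) = 16 (c(X, l) = 4**2 = 16)
o = -57 (o = (3 + 16)*(-3) = 19*(-3) = -57)
-227*((92 + o) + 160) = -227*((92 - 57) + 160) = -227*(35 + 160) = -227*195 = -44265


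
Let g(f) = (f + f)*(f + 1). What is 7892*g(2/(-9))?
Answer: -220976/81 ≈ -2728.1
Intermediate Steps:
g(f) = 2*f*(1 + f) (g(f) = (2*f)*(1 + f) = 2*f*(1 + f))
7892*g(2/(-9)) = 7892*(2*(2/(-9))*(1 + 2/(-9))) = 7892*(2*(2*(-⅑))*(1 + 2*(-⅑))) = 7892*(2*(-2/9)*(1 - 2/9)) = 7892*(2*(-2/9)*(7/9)) = 7892*(-28/81) = -220976/81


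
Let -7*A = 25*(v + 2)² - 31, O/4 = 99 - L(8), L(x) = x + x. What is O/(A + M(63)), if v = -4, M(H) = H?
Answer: 581/93 ≈ 6.2473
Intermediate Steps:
L(x) = 2*x
O = 332 (O = 4*(99 - 2*8) = 4*(99 - 1*16) = 4*(99 - 16) = 4*83 = 332)
A = -69/7 (A = -(25*(-4 + 2)² - 31)/7 = -(25*(-2)² - 31)/7 = -(25*4 - 31)/7 = -(100 - 31)/7 = -⅐*69 = -69/7 ≈ -9.8571)
O/(A + M(63)) = 332/(-69/7 + 63) = 332/(372/7) = (7/372)*332 = 581/93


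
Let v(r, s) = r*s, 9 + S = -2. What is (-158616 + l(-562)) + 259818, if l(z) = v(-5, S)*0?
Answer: 101202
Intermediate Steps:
S = -11 (S = -9 - 2 = -11)
l(z) = 0 (l(z) = -5*(-11)*0 = 55*0 = 0)
(-158616 + l(-562)) + 259818 = (-158616 + 0) + 259818 = -158616 + 259818 = 101202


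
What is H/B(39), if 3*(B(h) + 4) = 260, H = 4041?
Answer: 12123/248 ≈ 48.883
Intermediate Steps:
B(h) = 248/3 (B(h) = -4 + (1/3)*260 = -4 + 260/3 = 248/3)
H/B(39) = 4041/(248/3) = 4041*(3/248) = 12123/248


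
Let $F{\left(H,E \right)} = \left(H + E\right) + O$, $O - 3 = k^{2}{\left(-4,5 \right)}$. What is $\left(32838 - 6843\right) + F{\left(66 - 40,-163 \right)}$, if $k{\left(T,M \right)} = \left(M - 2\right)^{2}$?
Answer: $25942$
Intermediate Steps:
$k{\left(T,M \right)} = \left(-2 + M\right)^{2}$
$O = 84$ ($O = 3 + \left(\left(-2 + 5\right)^{2}\right)^{2} = 3 + \left(3^{2}\right)^{2} = 3 + 9^{2} = 3 + 81 = 84$)
$F{\left(H,E \right)} = 84 + E + H$ ($F{\left(H,E \right)} = \left(H + E\right) + 84 = \left(E + H\right) + 84 = 84 + E + H$)
$\left(32838 - 6843\right) + F{\left(66 - 40,-163 \right)} = \left(32838 - 6843\right) + \left(84 - 163 + \left(66 - 40\right)\right) = 25995 + \left(84 - 163 + \left(66 - 40\right)\right) = 25995 + \left(84 - 163 + 26\right) = 25995 - 53 = 25942$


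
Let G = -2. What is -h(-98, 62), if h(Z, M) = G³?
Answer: 8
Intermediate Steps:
h(Z, M) = -8 (h(Z, M) = (-2)³ = -8)
-h(-98, 62) = -1*(-8) = 8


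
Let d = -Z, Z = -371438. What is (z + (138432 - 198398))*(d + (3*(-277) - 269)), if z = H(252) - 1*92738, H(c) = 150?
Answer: -56496543252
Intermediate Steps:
z = -92588 (z = 150 - 1*92738 = 150 - 92738 = -92588)
d = 371438 (d = -1*(-371438) = 371438)
(z + (138432 - 198398))*(d + (3*(-277) - 269)) = (-92588 + (138432 - 198398))*(371438 + (3*(-277) - 269)) = (-92588 - 59966)*(371438 + (-831 - 269)) = -152554*(371438 - 1100) = -152554*370338 = -56496543252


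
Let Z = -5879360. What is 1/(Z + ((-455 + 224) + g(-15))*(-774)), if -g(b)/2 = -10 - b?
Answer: -1/5692826 ≈ -1.7566e-7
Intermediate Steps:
g(b) = 20 + 2*b (g(b) = -2*(-10 - b) = 20 + 2*b)
1/(Z + ((-455 + 224) + g(-15))*(-774)) = 1/(-5879360 + ((-455 + 224) + (20 + 2*(-15)))*(-774)) = 1/(-5879360 + (-231 + (20 - 30))*(-774)) = 1/(-5879360 + (-231 - 10)*(-774)) = 1/(-5879360 - 241*(-774)) = 1/(-5879360 + 186534) = 1/(-5692826) = -1/5692826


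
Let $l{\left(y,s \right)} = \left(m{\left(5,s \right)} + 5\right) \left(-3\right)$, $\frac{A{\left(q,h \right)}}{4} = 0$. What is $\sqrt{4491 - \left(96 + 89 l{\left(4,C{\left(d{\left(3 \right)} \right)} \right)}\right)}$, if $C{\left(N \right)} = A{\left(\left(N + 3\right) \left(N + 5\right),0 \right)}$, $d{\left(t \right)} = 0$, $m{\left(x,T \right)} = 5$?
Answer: $3 \sqrt{785} \approx 84.054$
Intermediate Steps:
$A{\left(q,h \right)} = 0$ ($A{\left(q,h \right)} = 4 \cdot 0 = 0$)
$C{\left(N \right)} = 0$
$l{\left(y,s \right)} = -30$ ($l{\left(y,s \right)} = \left(5 + 5\right) \left(-3\right) = 10 \left(-3\right) = -30$)
$\sqrt{4491 - \left(96 + 89 l{\left(4,C{\left(d{\left(3 \right)} \right)} \right)}\right)} = \sqrt{4491 - -2574} = \sqrt{4491 + \left(-96 + 2670\right)} = \sqrt{4491 + 2574} = \sqrt{7065} = 3 \sqrt{785}$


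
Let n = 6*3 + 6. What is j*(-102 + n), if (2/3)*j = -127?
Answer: 14859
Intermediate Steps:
j = -381/2 (j = (3/2)*(-127) = -381/2 ≈ -190.50)
n = 24 (n = 18 + 6 = 24)
j*(-102 + n) = -381*(-102 + 24)/2 = -381/2*(-78) = 14859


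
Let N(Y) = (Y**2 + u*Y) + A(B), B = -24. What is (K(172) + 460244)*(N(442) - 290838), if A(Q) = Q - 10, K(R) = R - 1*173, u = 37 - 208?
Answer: -78742974870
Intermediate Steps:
u = -171
K(R) = -173 + R (K(R) = R - 173 = -173 + R)
A(Q) = -10 + Q
N(Y) = -34 + Y**2 - 171*Y (N(Y) = (Y**2 - 171*Y) + (-10 - 24) = (Y**2 - 171*Y) - 34 = -34 + Y**2 - 171*Y)
(K(172) + 460244)*(N(442) - 290838) = ((-173 + 172) + 460244)*((-34 + 442**2 - 171*442) - 290838) = (-1 + 460244)*((-34 + 195364 - 75582) - 290838) = 460243*(119748 - 290838) = 460243*(-171090) = -78742974870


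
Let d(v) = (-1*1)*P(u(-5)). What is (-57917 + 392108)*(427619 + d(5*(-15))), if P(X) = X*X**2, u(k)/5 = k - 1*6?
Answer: 198507448854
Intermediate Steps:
u(k) = -30 + 5*k (u(k) = 5*(k - 1*6) = 5*(k - 6) = 5*(-6 + k) = -30 + 5*k)
P(X) = X**3
d(v) = 166375 (d(v) = (-1*1)*(-30 + 5*(-5))**3 = -(-30 - 25)**3 = -1*(-55)**3 = -1*(-166375) = 166375)
(-57917 + 392108)*(427619 + d(5*(-15))) = (-57917 + 392108)*(427619 + 166375) = 334191*593994 = 198507448854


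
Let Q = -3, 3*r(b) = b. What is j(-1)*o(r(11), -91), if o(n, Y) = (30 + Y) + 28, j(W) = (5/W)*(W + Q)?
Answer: -660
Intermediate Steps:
r(b) = b/3
j(W) = 5*(-3 + W)/W (j(W) = (5/W)*(W - 3) = (5/W)*(-3 + W) = 5*(-3 + W)/W)
o(n, Y) = 58 + Y
j(-1)*o(r(11), -91) = (5 - 15/(-1))*(58 - 91) = (5 - 15*(-1))*(-33) = (5 + 15)*(-33) = 20*(-33) = -660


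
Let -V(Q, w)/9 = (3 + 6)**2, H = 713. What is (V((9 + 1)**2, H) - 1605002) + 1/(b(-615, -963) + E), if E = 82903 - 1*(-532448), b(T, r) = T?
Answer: -987100652015/614736 ≈ -1.6057e+6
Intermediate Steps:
V(Q, w) = -729 (V(Q, w) = -9*(3 + 6)**2 = -9*9**2 = -9*81 = -729)
E = 615351 (E = 82903 + 532448 = 615351)
(V((9 + 1)**2, H) - 1605002) + 1/(b(-615, -963) + E) = (-729 - 1605002) + 1/(-615 + 615351) = -1605731 + 1/614736 = -987100652015/614736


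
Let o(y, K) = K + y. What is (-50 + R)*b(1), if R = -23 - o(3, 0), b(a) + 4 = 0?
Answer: 304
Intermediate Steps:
b(a) = -4 (b(a) = -4 + 0 = -4)
R = -26 (R = -23 - (0 + 3) = -23 - 1*3 = -23 - 3 = -26)
(-50 + R)*b(1) = (-50 - 26)*(-4) = -76*(-4) = 304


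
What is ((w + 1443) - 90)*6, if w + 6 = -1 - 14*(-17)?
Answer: 9504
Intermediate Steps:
w = 231 (w = -6 + (-1 - 14*(-17)) = -6 + (-1 + 238) = -6 + 237 = 231)
((w + 1443) - 90)*6 = ((231 + 1443) - 90)*6 = (1674 - 90)*6 = 1584*6 = 9504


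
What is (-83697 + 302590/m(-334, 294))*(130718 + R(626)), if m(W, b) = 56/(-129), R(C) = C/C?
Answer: -2857591980549/28 ≈ -1.0206e+11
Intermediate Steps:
R(C) = 1
m(W, b) = -56/129 (m(W, b) = 56*(-1/129) = -56/129)
(-83697 + 302590/m(-334, 294))*(130718 + R(626)) = (-83697 + 302590/(-56/129))*(130718 + 1) = (-83697 + 302590*(-129/56))*130719 = (-83697 - 19517055/28)*130719 = -21860571/28*130719 = -2857591980549/28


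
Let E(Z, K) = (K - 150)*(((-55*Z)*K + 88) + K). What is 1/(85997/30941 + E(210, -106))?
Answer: -30941/9697410310675 ≈ -3.1906e-9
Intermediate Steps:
E(Z, K) = (-150 + K)*(88 + K - 55*K*Z) (E(Z, K) = (-150 + K)*((-55*K*Z + 88) + K) = (-150 + K)*((88 - 55*K*Z) + K) = (-150 + K)*(88 + K - 55*K*Z))
1/(85997/30941 + E(210, -106)) = 1/(85997/30941 + (-13200 + (-106)² - 62*(-106) - 55*210*(-106)² + 8250*(-106)*210)) = 1/(85997*(1/30941) + (-13200 + 11236 + 6572 - 55*210*11236 - 183645000)) = 1/(85997/30941 + (-13200 + 11236 + 6572 - 129775800 - 183645000)) = 1/(85997/30941 - 313416192) = 1/(-9697410310675/30941) = -30941/9697410310675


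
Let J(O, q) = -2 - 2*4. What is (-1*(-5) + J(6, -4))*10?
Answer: -50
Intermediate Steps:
J(O, q) = -10 (J(O, q) = -2 - 8 = -10)
(-1*(-5) + J(6, -4))*10 = (-1*(-5) - 10)*10 = (5 - 10)*10 = -5*10 = -50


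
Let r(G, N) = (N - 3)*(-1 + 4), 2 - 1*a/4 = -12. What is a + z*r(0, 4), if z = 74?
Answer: 278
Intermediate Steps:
a = 56 (a = 8 - 4*(-12) = 8 + 48 = 56)
r(G, N) = -9 + 3*N (r(G, N) = (-3 + N)*3 = -9 + 3*N)
a + z*r(0, 4) = 56 + 74*(-9 + 3*4) = 56 + 74*(-9 + 12) = 56 + 74*3 = 56 + 222 = 278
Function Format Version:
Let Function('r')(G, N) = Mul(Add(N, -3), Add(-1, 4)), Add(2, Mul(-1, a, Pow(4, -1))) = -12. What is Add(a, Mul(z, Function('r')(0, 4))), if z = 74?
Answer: 278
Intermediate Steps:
a = 56 (a = Add(8, Mul(-4, -12)) = Add(8, 48) = 56)
Function('r')(G, N) = Add(-9, Mul(3, N)) (Function('r')(G, N) = Mul(Add(-3, N), 3) = Add(-9, Mul(3, N)))
Add(a, Mul(z, Function('r')(0, 4))) = Add(56, Mul(74, Add(-9, Mul(3, 4)))) = Add(56, Mul(74, Add(-9, 12))) = Add(56, Mul(74, 3)) = Add(56, 222) = 278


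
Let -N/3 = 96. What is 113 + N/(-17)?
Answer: 2209/17 ≈ 129.94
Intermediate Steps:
N = -288 (N = -3*96 = -288)
113 + N/(-17) = 113 - 288/(-17) = 113 - 288*(-1/17) = 113 + 288/17 = 2209/17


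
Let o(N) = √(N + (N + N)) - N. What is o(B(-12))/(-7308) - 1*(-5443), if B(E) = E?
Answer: 3314786/609 - I/1218 ≈ 5443.0 - 0.00082102*I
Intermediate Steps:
o(N) = -N + √3*√N (o(N) = √(N + 2*N) - N = √(3*N) - N = √3*√N - N = -N + √3*√N)
o(B(-12))/(-7308) - 1*(-5443) = (-1*(-12) + √3*√(-12))/(-7308) - 1*(-5443) = (12 + √3*(2*I*√3))*(-1/7308) + 5443 = (12 + 6*I)*(-1/7308) + 5443 = (-1/609 - I/1218) + 5443 = 3314786/609 - I/1218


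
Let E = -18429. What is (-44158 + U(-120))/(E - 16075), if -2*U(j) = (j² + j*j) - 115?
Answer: 117001/69008 ≈ 1.6955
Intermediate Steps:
U(j) = 115/2 - j² (U(j) = -((j² + j*j) - 115)/2 = -((j² + j²) - 115)/2 = -(2*j² - 115)/2 = -(-115 + 2*j²)/2 = 115/2 - j²)
(-44158 + U(-120))/(E - 16075) = (-44158 + (115/2 - 1*(-120)²))/(-18429 - 16075) = (-44158 + (115/2 - 1*14400))/(-34504) = (-44158 + (115/2 - 14400))*(-1/34504) = (-44158 - 28685/2)*(-1/34504) = -117001/2*(-1/34504) = 117001/69008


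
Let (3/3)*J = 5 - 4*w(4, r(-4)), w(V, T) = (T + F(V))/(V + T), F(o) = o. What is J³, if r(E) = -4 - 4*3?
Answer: 1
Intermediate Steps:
r(E) = -16 (r(E) = -4 - 12 = -16)
w(V, T) = 1 (w(V, T) = (T + V)/(V + T) = (T + V)/(T + V) = 1)
J = 1 (J = 5 - 4*1 = 5 - 4 = 1)
J³ = 1³ = 1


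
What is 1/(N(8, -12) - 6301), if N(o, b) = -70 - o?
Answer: -1/6379 ≈ -0.00015676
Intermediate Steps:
1/(N(8, -12) - 6301) = 1/((-70 - 1*8) - 6301) = 1/((-70 - 8) - 6301) = 1/(-78 - 6301) = 1/(-6379) = -1/6379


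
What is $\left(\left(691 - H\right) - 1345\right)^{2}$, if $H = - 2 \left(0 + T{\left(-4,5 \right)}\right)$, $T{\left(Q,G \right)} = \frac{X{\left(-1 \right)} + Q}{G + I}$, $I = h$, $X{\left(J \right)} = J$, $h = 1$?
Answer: $\frac{3869089}{9} \approx 4.299 \cdot 10^{5}$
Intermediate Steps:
$I = 1$
$T{\left(Q,G \right)} = \frac{-1 + Q}{1 + G}$ ($T{\left(Q,G \right)} = \frac{-1 + Q}{G + 1} = \frac{-1 + Q}{1 + G}$)
$H = \frac{5}{3}$ ($H = - 2 \left(0 + \frac{-1 - 4}{1 + 5}\right) = - 2 \left(0 + \frac{1}{6} \left(-5\right)\right) = - 2 \left(0 - \frac{5}{6}\right) = \left(-2\right) \left(- \frac{5}{6}\right) = \frac{5}{3} \approx 1.6667$)
$\left(\left(691 - H\right) - 1345\right)^{2} = \left(\left(691 - \frac{5}{3}\right) - 1345\right)^{2} = \left(\frac{2068}{3} - 1345\right)^{2} = \left(- \frac{1967}{3}\right)^{2} = \frac{3869089}{9}$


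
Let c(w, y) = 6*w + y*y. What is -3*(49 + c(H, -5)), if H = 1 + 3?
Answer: -294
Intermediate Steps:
H = 4
c(w, y) = y² + 6*w (c(w, y) = 6*w + y² = y² + 6*w)
-3*(49 + c(H, -5)) = -3*(49 + ((-5)² + 6*4)) = -3*(49 + (25 + 24)) = -3*(49 + 49) = -3*98 = -294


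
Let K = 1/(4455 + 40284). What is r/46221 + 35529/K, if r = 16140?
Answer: 24489918466297/15407 ≈ 1.5895e+9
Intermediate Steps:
K = 1/44739 ≈ 2.2352e-5
r/46221 + 35529/K = 16140/46221 + 35529/(1/44739) = 16140*(1/46221) + 35529*44739 = 5380/15407 + 1589531931 = 24489918466297/15407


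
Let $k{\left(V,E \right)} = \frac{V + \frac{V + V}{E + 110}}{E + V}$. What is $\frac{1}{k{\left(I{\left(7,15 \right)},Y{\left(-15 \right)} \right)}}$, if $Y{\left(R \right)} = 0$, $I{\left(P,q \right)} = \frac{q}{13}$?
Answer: $\frac{55}{56} \approx 0.98214$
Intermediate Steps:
$I{\left(P,q \right)} = \frac{q}{13}$ ($I{\left(P,q \right)} = q \frac{1}{13} = \frac{q}{13}$)
$k{\left(V,E \right)} = \frac{V + \frac{2 V}{110 + E}}{E + V}$
$\frac{1}{k{\left(I{\left(7,15 \right)},Y{\left(-15 \right)} \right)}} = \frac{1}{\frac{1}{13} \cdot 15 \frac{1}{0^{2} + 110 \cdot 0 + 110 \cdot \frac{1}{13} \cdot 15 + 0 \cdot \frac{1}{13} \cdot 15} \left(112 + 0\right)} = \frac{1}{\frac{15}{13} \frac{1}{0 + 0 + 110 \cdot \frac{15}{13} + 0 \cdot \frac{15}{13}} \cdot 112} = \frac{1}{\frac{15}{13} \frac{1}{0 + 0 + \frac{1650}{13} + 0} \cdot 112} = \frac{1}{\frac{15}{13} \frac{1}{\frac{1650}{13}} \cdot 112} = \frac{1}{\frac{15}{13} \cdot \frac{13}{1650} \cdot 112} = \frac{1}{\frac{56}{55}} = \frac{55}{56}$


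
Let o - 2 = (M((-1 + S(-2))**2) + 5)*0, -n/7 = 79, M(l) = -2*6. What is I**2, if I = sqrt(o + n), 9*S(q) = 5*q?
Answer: -551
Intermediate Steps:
S(q) = 5*q/9 (S(q) = (5*q)/9 = 5*q/9)
M(l) = -12
n = -553 (n = -7*79 = -553)
o = 2 (o = 2 + (-12 + 5)*0 = 2 - 7*0 = 2 + 0 = 2)
I = I*sqrt(551) (I = sqrt(2 - 553) = sqrt(-551) = I*sqrt(551) ≈ 23.473*I)
I**2 = (I*sqrt(551))**2 = -551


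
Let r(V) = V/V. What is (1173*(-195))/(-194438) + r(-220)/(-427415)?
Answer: 97764575587/83105717770 ≈ 1.1764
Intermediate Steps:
r(V) = 1
(1173*(-195))/(-194438) + r(-220)/(-427415) = (1173*(-195))/(-194438) + 1/(-427415) = -228735*(-1/194438) + 1*(-1/427415) = 228735/194438 - 1/427415 = 97764575587/83105717770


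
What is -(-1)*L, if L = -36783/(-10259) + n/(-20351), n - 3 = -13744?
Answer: 889539752/208780909 ≈ 4.2606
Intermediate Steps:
n = -13741 (n = 3 - 13744 = -13741)
L = 889539752/208780909 (L = -36783/(-10259) - 13741/(-20351) = -36783*(-1/10259) - 13741*(-1/20351) = 36783/10259 + 13741/20351 = 889539752/208780909 ≈ 4.2606)
-(-1)*L = -(-1)*889539752/208780909 = -1*(-889539752/208780909) = 889539752/208780909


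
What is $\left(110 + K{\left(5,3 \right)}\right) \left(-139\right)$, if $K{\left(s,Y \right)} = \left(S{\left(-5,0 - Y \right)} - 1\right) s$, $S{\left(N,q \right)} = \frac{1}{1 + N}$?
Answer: $- \frac{57685}{4} \approx -14421.0$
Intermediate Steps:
$K{\left(s,Y \right)} = - \frac{5 s}{4}$ ($K{\left(s,Y \right)} = \left(\frac{1}{1 - 5} - 1\right) s = \left(\frac{1}{-4} - 1\right) s = \left(- \frac{1}{4} - 1\right) s = - \frac{5 s}{4}$)
$\left(110 + K{\left(5,3 \right)}\right) \left(-139\right) = \left(110 - \frac{25}{4}\right) \left(-139\right) = \frac{415}{4} \left(-139\right) = - \frac{57685}{4}$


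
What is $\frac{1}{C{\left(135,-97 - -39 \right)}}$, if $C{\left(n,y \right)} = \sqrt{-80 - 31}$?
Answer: $- \frac{i \sqrt{111}}{111} \approx - 0.094916 i$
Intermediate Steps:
$C{\left(n,y \right)} = i \sqrt{111}$ ($C{\left(n,y \right)} = \sqrt{-111} = i \sqrt{111}$)
$\frac{1}{C{\left(135,-97 - -39 \right)}} = \frac{1}{i \sqrt{111}} = - \frac{i \sqrt{111}}{111}$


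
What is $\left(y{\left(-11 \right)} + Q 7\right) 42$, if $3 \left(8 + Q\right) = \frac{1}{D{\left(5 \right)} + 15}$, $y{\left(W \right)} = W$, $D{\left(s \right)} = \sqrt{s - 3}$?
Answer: $- \frac{626052}{223} - \frac{98 \sqrt{2}}{223} \approx -2808.0$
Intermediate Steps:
$D{\left(s \right)} = \sqrt{-3 + s}$
$Q = -8 + \frac{1}{3 \left(15 + \sqrt{2}\right)}$ ($Q = -8 + \frac{1}{3 \left(\sqrt{-3 + 5} + 15\right)} = -8 + \frac{1}{3 \left(\sqrt{2} + 15\right)} = -8 + \frac{1}{3 \left(15 + \sqrt{2}\right)} \approx -7.9797$)
$\left(y{\left(-11 \right)} + Q 7\right) 42 = \left(-11 + \left(- \frac{1779}{223} - \frac{\sqrt{2}}{669}\right) 7\right) 42 = \left(-11 - \left(\frac{12453}{223} + \frac{7 \sqrt{2}}{669}\right)\right) 42 = \left(- \frac{14906}{223} - \frac{7 \sqrt{2}}{669}\right) 42 = - \frac{626052}{223} - \frac{98 \sqrt{2}}{223}$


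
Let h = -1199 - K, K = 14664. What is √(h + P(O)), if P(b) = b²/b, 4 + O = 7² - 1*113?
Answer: I*√15931 ≈ 126.22*I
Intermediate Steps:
O = -68 (O = -4 + (7² - 1*113) = -4 + (49 - 113) = -4 - 64 = -68)
P(b) = b
h = -15863 (h = -1199 - 1*14664 = -1199 - 14664 = -15863)
√(h + P(O)) = √(-15863 - 68) = √(-15931) = I*√15931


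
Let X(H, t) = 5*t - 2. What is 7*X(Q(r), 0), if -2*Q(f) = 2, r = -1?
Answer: -14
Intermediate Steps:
Q(f) = -1 (Q(f) = -1/2*2 = -1)
X(H, t) = -2 + 5*t
7*X(Q(r), 0) = 7*(-2 + 5*0) = 7*(-2 + 0) = 7*(-2) = -14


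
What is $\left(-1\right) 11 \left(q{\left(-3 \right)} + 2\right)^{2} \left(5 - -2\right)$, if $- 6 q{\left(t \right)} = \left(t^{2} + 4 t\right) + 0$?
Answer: $- \frac{1925}{4} \approx -481.25$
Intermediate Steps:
$q{\left(t \right)} = - \frac{2 t}{3} - \frac{t^{2}}{6}$ ($q{\left(t \right)} = - \frac{\left(t^{2} + 4 t\right) + 0}{6} = - \frac{t^{2} + 4 t}{6} = - \frac{2 t}{3} - \frac{t^{2}}{6}$)
$\left(-1\right) 11 \left(q{\left(-3 \right)} + 2\right)^{2} \left(5 - -2\right) = \left(-1\right) 11 \left(\left(- \frac{1}{6}\right) \left(-3\right) \left(4 - 3\right) + 2\right)^{2} \left(5 - -2\right) = - 11 \left(\left(- \frac{1}{6}\right) \left(-3\right) 1 + 2\right)^{2} \left(5 + 2\right) = - 11 \left(\frac{1}{2} + 2\right)^{2} \cdot 7 = - 11 \left(\frac{5}{2}\right)^{2} \cdot 7 = \left(-11\right) \frac{25}{4} \cdot 7 = \left(- \frac{275}{4}\right) 7 = - \frac{1925}{4}$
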